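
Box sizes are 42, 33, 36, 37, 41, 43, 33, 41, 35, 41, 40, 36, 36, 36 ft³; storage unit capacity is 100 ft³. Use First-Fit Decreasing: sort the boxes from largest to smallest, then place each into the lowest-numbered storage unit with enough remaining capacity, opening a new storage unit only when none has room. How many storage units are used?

Sorted descending: 43, 42, 41, 41, 41, 40, 37, 36, 36, 36, 36, 35, 33, 33.
storage unit 1: place 43 ft³, 57 ft³ left
storage unit 1: place 42 ft³, 15 ft³ left
storage unit 2: place 41 ft³, 59 ft³ left
storage unit 2: place 41 ft³, 18 ft³ left
storage unit 3: place 41 ft³, 59 ft³ left
storage unit 3: place 40 ft³, 19 ft³ left
storage unit 4: place 37 ft³, 63 ft³ left
storage unit 4: place 36 ft³, 27 ft³ left
storage unit 5: place 36 ft³, 64 ft³ left
storage unit 5: place 36 ft³, 28 ft³ left
storage unit 6: place 36 ft³, 64 ft³ left
storage unit 6: place 35 ft³, 29 ft³ left
storage unit 7: place 33 ft³, 67 ft³ left
storage unit 7: place 33 ft³, 34 ft³ left

7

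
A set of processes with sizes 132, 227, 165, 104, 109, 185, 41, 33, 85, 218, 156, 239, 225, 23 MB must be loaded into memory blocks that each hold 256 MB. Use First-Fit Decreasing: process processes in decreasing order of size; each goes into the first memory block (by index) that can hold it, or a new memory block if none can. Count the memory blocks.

Sorted descending: 239, 227, 225, 218, 185, 165, 156, 132, 109, 104, 85, 41, 33, 23.
239 MB → memory block 1 (remaining 17 MB)
227 MB → memory block 2 (remaining 29 MB)
225 MB → memory block 3 (remaining 31 MB)
218 MB → memory block 4 (remaining 38 MB)
185 MB → memory block 5 (remaining 71 MB)
165 MB → memory block 6 (remaining 91 MB)
156 MB → memory block 7 (remaining 100 MB)
132 MB → memory block 8 (remaining 124 MB)
109 MB → memory block 8 (remaining 15 MB)
104 MB → memory block 9 (remaining 152 MB)
85 MB → memory block 6 (remaining 6 MB)
41 MB → memory block 5 (remaining 30 MB)
33 MB → memory block 4 (remaining 5 MB)
23 MB → memory block 2 (remaining 6 MB)
Final memory blocks: [239] [227,23] [225] [218,33] [185,41] [165,85] [156] [132,109] [104].

9 memory blocks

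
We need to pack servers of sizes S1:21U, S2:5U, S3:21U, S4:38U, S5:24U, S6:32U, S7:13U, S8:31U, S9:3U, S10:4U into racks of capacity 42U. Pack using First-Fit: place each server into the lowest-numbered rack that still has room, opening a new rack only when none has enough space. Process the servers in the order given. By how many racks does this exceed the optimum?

1

First-Fit: [21,5,13,3] [21,4] [38] [24] [32] [31] → 6 racks.
Total size 192U; any packing needs at least ⌈192/42⌉ = 5 racks.
An optimal packing achieves that bound: [38,4] [32,5,3] [31] [24,13] [21,21] → 5 racks.
Excess: 6 − 5 = 1.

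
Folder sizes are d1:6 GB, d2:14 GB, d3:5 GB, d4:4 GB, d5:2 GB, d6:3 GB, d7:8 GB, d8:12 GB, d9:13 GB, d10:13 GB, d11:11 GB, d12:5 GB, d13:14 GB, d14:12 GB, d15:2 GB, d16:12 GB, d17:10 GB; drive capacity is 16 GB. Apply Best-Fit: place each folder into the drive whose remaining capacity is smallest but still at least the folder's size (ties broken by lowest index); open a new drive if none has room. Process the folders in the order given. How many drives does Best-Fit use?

11

d1 (6 GB) → drive 1 (remaining 10 GB)
d2 (14 GB) → drive 2 (remaining 2 GB)
d3 (5 GB) → drive 1 (remaining 5 GB)
d4 (4 GB) → drive 1 (remaining 1 GB)
d5 (2 GB) → drive 2 (remaining 0 GB)
d6 (3 GB) → drive 3 (remaining 13 GB)
d7 (8 GB) → drive 3 (remaining 5 GB)
d8 (12 GB) → drive 4 (remaining 4 GB)
d9 (13 GB) → drive 5 (remaining 3 GB)
d10 (13 GB) → drive 6 (remaining 3 GB)
d11 (11 GB) → drive 7 (remaining 5 GB)
d12 (5 GB) → drive 3 (remaining 0 GB)
d13 (14 GB) → drive 8 (remaining 2 GB)
d14 (12 GB) → drive 9 (remaining 4 GB)
d15 (2 GB) → drive 8 (remaining 0 GB)
d16 (12 GB) → drive 10 (remaining 4 GB)
d17 (10 GB) → drive 11 (remaining 6 GB)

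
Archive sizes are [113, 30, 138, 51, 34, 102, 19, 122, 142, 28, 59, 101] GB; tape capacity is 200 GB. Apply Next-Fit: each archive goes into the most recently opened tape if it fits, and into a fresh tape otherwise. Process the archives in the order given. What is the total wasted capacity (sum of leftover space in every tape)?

tape 1: place 113 GB, 87 GB left
tape 1: place 30 GB, 57 GB left
tape 2: place 138 GB, 62 GB left
tape 2: place 51 GB, 11 GB left
tape 3: place 34 GB, 166 GB left
tape 3: place 102 GB, 64 GB left
tape 3: place 19 GB, 45 GB left
tape 4: place 122 GB, 78 GB left
tape 5: place 142 GB, 58 GB left
tape 5: place 28 GB, 30 GB left
tape 6: place 59 GB, 141 GB left
tape 6: place 101 GB, 40 GB left
6 tapes × 200 GB = 1200 GB; used 939 GB; unused 261 GB.

261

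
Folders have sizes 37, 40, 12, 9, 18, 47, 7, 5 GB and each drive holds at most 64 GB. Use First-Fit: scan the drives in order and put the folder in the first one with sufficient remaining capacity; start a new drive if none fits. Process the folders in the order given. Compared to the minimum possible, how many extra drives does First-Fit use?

0

First-Fit: [37,12,9,5] [40,18] [47,7] → 3 drives.
Total size 175 GB; any packing needs at least ⌈175/64⌉ = 3 drives.
So 3 is already optimal.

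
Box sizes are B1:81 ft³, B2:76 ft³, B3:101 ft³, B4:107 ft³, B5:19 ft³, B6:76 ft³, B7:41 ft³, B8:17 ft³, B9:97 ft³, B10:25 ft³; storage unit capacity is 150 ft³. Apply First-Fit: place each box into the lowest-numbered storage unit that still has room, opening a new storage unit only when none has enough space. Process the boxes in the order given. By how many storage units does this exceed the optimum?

0

First-Fit: [81,19,41] [76,17,25] [101] [107] [76] [97] → 6 storage units.
6 boxes exceed 75 ft³ (half the capacity), and no two of those can share a storage unit, so at least 6 storage units are needed.
So 6 is already optimal.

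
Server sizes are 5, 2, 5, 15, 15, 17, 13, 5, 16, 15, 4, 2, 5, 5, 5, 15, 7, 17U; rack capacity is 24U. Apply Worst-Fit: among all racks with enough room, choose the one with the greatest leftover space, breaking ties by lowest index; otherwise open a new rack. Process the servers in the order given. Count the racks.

9

Put 5U in rack 1; 19U remain.
Put 2U in rack 1; 17U remain.
Put 5U in rack 1; 12U remain.
Put 15U in rack 2; 9U remain.
Put 15U in rack 3; 9U remain.
Put 17U in rack 4; 7U remain.
Put 13U in rack 5; 11U remain.
Put 5U in rack 1; 7U remain.
Put 16U in rack 6; 8U remain.
Put 15U in rack 7; 9U remain.
Put 4U in rack 5; 7U remain.
Put 2U in rack 2; 7U remain.
Put 5U in rack 3; 4U remain.
Put 5U in rack 7; 4U remain.
Put 5U in rack 6; 3U remain.
Put 15U in rack 8; 9U remain.
Put 7U in rack 8; 2U remain.
Put 17U in rack 9; 7U remain.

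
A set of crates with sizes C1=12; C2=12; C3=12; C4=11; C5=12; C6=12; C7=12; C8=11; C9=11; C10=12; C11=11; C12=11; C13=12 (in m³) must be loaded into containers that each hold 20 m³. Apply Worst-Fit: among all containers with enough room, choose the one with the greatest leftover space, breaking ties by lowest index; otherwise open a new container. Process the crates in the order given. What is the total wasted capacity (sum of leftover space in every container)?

109

Put C1 (12 m³) in container 1; 8 m³ remain.
Put C2 (12 m³) in container 2; 8 m³ remain.
Put C3 (12 m³) in container 3; 8 m³ remain.
Put C4 (11 m³) in container 4; 9 m³ remain.
Put C5 (12 m³) in container 5; 8 m³ remain.
Put C6 (12 m³) in container 6; 8 m³ remain.
Put C7 (12 m³) in container 7; 8 m³ remain.
Put C8 (11 m³) in container 8; 9 m³ remain.
Put C9 (11 m³) in container 9; 9 m³ remain.
Put C10 (12 m³) in container 10; 8 m³ remain.
Put C11 (11 m³) in container 11; 9 m³ remain.
Put C12 (11 m³) in container 12; 9 m³ remain.
Put C13 (12 m³) in container 13; 8 m³ remain.
13 containers × 20 m³ = 260 m³; used 151 m³; unused 109 m³.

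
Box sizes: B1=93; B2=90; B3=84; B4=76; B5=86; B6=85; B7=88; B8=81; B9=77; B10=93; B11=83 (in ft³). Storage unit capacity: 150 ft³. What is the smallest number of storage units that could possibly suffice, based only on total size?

Total size = 93 + 90 + 84 + 76 + 86 + 85 + 88 + 81 + 77 + 93 + 83 = 936 ft³.
⌈936 / 150⌉ = 7.

7 storage units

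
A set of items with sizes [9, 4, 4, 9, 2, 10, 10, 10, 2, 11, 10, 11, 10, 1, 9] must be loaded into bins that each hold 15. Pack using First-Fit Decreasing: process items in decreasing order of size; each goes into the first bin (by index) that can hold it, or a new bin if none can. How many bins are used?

Sorted descending: 11, 11, 10, 10, 10, 10, 10, 9, 9, 9, 4, 4, 2, 2, 1.
11 → bin 1 (remaining 4)
11 → bin 2 (remaining 4)
10 → bin 3 (remaining 5)
10 → bin 4 (remaining 5)
10 → bin 5 (remaining 5)
10 → bin 6 (remaining 5)
10 → bin 7 (remaining 5)
9 → bin 8 (remaining 6)
9 → bin 9 (remaining 6)
9 → bin 10 (remaining 6)
4 → bin 1 (remaining 0)
4 → bin 2 (remaining 0)
2 → bin 3 (remaining 3)
2 → bin 3 (remaining 1)
1 → bin 3 (remaining 0)

10 bins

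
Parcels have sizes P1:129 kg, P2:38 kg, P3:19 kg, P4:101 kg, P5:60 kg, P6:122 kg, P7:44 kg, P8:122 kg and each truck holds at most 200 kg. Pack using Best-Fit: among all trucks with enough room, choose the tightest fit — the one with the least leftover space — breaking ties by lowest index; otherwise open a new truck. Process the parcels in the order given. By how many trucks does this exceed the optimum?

0

Best-Fit: [129,38,19] [101,60] [122,44] [122] → 4 trucks.
Total size 635 kg; any packing needs at least ⌈635/200⌉ = 4 trucks.
So 4 is already optimal.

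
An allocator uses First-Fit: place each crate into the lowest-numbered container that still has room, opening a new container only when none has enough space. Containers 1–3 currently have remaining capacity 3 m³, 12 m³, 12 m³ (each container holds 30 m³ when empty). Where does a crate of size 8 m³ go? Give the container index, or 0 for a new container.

Containers with room: container 2 (12 m³), container 3 (12 m³).
The first with room is container 2.

2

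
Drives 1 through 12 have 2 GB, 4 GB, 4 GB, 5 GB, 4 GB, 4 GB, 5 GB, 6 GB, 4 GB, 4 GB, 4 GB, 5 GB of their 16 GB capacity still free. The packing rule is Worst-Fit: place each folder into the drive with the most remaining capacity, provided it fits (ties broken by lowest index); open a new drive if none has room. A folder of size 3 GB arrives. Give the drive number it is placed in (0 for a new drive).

8

Drives with room: drive 2 (4 GB), drive 3 (4 GB), drive 4 (5 GB), drive 5 (4 GB), drive 6 (4 GB), drive 7 (5 GB), drive 8 (6 GB), drive 9 (4 GB), drive 10 (4 GB), drive 11 (4 GB), drive 12 (5 GB).
Most room is drive 8 with 6 GB free.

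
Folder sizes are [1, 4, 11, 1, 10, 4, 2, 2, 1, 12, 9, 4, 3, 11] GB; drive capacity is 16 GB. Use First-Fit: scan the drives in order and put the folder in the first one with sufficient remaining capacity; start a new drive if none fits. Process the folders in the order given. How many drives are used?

drive 1: place 1 GB, 15 GB left
drive 1: place 4 GB, 11 GB left
drive 1: place 11 GB, 0 GB left
drive 2: place 1 GB, 15 GB left
drive 2: place 10 GB, 5 GB left
drive 2: place 4 GB, 1 GB left
drive 3: place 2 GB, 14 GB left
drive 3: place 2 GB, 12 GB left
drive 2: place 1 GB, 0 GB left
drive 3: place 12 GB, 0 GB left
drive 4: place 9 GB, 7 GB left
drive 4: place 4 GB, 3 GB left
drive 4: place 3 GB, 0 GB left
drive 5: place 11 GB, 5 GB left
Final drives: [1,4,11] [1,10,4,1] [2,2,12] [9,4,3] [11].

5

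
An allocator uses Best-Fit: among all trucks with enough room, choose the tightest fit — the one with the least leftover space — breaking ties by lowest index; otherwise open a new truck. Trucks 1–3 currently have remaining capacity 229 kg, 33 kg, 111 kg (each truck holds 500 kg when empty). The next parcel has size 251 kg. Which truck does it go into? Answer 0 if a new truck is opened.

No truck has ≥ 251 kg free, so a new truck is opened.

0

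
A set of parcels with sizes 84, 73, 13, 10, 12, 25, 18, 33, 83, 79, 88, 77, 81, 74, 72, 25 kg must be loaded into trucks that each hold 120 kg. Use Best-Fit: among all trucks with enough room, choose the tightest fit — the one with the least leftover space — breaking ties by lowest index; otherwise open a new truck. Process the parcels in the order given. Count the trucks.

Put 84 kg in truck 1; 36 kg remain.
Put 73 kg in truck 2; 47 kg remain.
Put 13 kg in truck 1; 23 kg remain.
Put 10 kg in truck 1; 13 kg remain.
Put 12 kg in truck 1; 1 kg remain.
Put 25 kg in truck 2; 22 kg remain.
Put 18 kg in truck 2; 4 kg remain.
Put 33 kg in truck 3; 87 kg remain.
Put 83 kg in truck 3; 4 kg remain.
Put 79 kg in truck 4; 41 kg remain.
Put 88 kg in truck 5; 32 kg remain.
Put 77 kg in truck 6; 43 kg remain.
Put 81 kg in truck 7; 39 kg remain.
Put 74 kg in truck 8; 46 kg remain.
Put 72 kg in truck 9; 48 kg remain.
Put 25 kg in truck 5; 7 kg remain.

9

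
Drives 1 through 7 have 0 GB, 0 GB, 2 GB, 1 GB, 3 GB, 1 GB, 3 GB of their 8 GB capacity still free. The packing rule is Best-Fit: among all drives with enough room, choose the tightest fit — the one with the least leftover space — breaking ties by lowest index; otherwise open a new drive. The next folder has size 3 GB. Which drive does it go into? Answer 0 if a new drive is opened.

5

Drives with room: drive 5 (3 GB), drive 7 (3 GB).
Tightest fit is drive 5 with 3 GB free.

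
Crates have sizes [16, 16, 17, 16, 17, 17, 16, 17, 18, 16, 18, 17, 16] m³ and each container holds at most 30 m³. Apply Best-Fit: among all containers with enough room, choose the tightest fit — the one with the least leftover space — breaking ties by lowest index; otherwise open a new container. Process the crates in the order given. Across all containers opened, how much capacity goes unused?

container 1: place 16 m³, 14 m³ left
container 2: place 16 m³, 14 m³ left
container 3: place 17 m³, 13 m³ left
container 4: place 16 m³, 14 m³ left
container 5: place 17 m³, 13 m³ left
container 6: place 17 m³, 13 m³ left
container 7: place 16 m³, 14 m³ left
container 8: place 17 m³, 13 m³ left
container 9: place 18 m³, 12 m³ left
container 10: place 16 m³, 14 m³ left
container 11: place 18 m³, 12 m³ left
container 12: place 17 m³, 13 m³ left
container 13: place 16 m³, 14 m³ left
13 containers × 30 m³ = 390 m³; used 217 m³; unused 173 m³.

173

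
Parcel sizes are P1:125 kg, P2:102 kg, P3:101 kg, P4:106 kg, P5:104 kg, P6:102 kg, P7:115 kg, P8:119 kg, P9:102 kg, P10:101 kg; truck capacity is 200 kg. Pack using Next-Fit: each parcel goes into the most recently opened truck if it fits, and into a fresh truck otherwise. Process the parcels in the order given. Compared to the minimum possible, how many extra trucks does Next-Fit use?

0

Next-Fit: [125] [102] [101] [106] [104] [102] [115] [119] [102] [101] → 10 trucks.
10 parcels exceed 100 kg (half the capacity), and no two of those can share a truck, so at least 10 trucks are needed.
So 10 is already optimal.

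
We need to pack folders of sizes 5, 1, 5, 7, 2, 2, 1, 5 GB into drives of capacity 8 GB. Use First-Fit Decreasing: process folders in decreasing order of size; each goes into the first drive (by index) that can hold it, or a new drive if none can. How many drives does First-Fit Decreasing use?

Sorted descending: 7, 5, 5, 5, 2, 2, 1, 1.
drive 1: place 7 GB, 1 GB left
drive 2: place 5 GB, 3 GB left
drive 3: place 5 GB, 3 GB left
drive 4: place 5 GB, 3 GB left
drive 2: place 2 GB, 1 GB left
drive 3: place 2 GB, 1 GB left
drive 1: place 1 GB, 0 GB left
drive 2: place 1 GB, 0 GB left

4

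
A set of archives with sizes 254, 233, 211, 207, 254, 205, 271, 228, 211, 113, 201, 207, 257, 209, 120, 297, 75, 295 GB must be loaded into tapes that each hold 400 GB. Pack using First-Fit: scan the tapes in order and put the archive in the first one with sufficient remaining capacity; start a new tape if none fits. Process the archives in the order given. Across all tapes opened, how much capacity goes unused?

Put 254 GB in tape 1; 146 GB remain.
Put 233 GB in tape 2; 167 GB remain.
Put 211 GB in tape 3; 189 GB remain.
Put 207 GB in tape 4; 193 GB remain.
Put 254 GB in tape 5; 146 GB remain.
Put 205 GB in tape 6; 195 GB remain.
Put 271 GB in tape 7; 129 GB remain.
Put 228 GB in tape 8; 172 GB remain.
Put 211 GB in tape 9; 189 GB remain.
Put 113 GB in tape 1; 33 GB remain.
Put 201 GB in tape 10; 199 GB remain.
Put 207 GB in tape 11; 193 GB remain.
Put 257 GB in tape 12; 143 GB remain.
Put 209 GB in tape 13; 191 GB remain.
Put 120 GB in tape 2; 47 GB remain.
Put 297 GB in tape 14; 103 GB remain.
Put 75 GB in tape 3; 114 GB remain.
Put 295 GB in tape 15; 105 GB remain.
15 tapes × 400 GB = 6000 GB; used 3848 GB; unused 2152 GB.

2152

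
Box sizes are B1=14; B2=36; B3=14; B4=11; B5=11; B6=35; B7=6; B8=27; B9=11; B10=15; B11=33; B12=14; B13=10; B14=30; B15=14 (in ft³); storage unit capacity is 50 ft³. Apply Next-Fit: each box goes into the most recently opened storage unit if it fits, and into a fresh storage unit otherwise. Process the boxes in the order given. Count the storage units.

7 storage units

Put B1 (14 ft³) in storage unit 1; 36 ft³ remain.
Put B2 (36 ft³) in storage unit 1; 0 ft³ remain.
Put B3 (14 ft³) in storage unit 2; 36 ft³ remain.
Put B4 (11 ft³) in storage unit 2; 25 ft³ remain.
Put B5 (11 ft³) in storage unit 2; 14 ft³ remain.
Put B6 (35 ft³) in storage unit 3; 15 ft³ remain.
Put B7 (6 ft³) in storage unit 3; 9 ft³ remain.
Put B8 (27 ft³) in storage unit 4; 23 ft³ remain.
Put B9 (11 ft³) in storage unit 4; 12 ft³ remain.
Put B10 (15 ft³) in storage unit 5; 35 ft³ remain.
Put B11 (33 ft³) in storage unit 5; 2 ft³ remain.
Put B12 (14 ft³) in storage unit 6; 36 ft³ remain.
Put B13 (10 ft³) in storage unit 6; 26 ft³ remain.
Put B14 (30 ft³) in storage unit 7; 20 ft³ remain.
Put B15 (14 ft³) in storage unit 7; 6 ft³ remain.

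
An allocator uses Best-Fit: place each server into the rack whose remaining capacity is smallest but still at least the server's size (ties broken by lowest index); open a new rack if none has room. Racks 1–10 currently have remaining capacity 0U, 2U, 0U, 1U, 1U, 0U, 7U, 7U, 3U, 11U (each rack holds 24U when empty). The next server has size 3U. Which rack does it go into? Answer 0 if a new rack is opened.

Racks with room: rack 7 (7U), rack 8 (7U), rack 9 (3U), rack 10 (11U).
Tightest fit is rack 9 with 3U free.

9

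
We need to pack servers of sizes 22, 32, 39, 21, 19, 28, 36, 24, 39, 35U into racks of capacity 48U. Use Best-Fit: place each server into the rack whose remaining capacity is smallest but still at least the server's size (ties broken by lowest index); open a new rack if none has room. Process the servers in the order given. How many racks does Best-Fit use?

8 racks

22U → rack 1 (remaining 26U)
32U → rack 2 (remaining 16U)
39U → rack 3 (remaining 9U)
21U → rack 1 (remaining 5U)
19U → rack 4 (remaining 29U)
28U → rack 4 (remaining 1U)
36U → rack 5 (remaining 12U)
24U → rack 6 (remaining 24U)
39U → rack 7 (remaining 9U)
35U → rack 8 (remaining 13U)
Final racks: [22,21] [32] [39] [19,28] [36] [24] [39] [35].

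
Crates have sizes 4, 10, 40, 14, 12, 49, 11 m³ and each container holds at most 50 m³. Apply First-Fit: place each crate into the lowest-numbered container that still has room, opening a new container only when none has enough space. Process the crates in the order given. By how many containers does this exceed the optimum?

First-Fit: [4,10,14,12] [40] [49] [11] → 4 containers.
Total size 140 m³; any packing needs at least ⌈140/50⌉ = 3 containers.
An optimal packing achieves that bound: [49] [40,10] [14,12,11,4] → 3 containers.
Excess: 4 − 3 = 1.

1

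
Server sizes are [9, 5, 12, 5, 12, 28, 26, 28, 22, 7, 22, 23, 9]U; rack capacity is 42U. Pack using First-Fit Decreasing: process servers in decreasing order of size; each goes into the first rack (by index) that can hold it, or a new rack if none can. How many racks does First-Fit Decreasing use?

Sorted descending: 28, 28, 26, 23, 22, 22, 12, 12, 9, 9, 7, 5, 5.
Put 28U in rack 1; 14U remain.
Put 28U in rack 2; 14U remain.
Put 26U in rack 3; 16U remain.
Put 23U in rack 4; 19U remain.
Put 22U in rack 5; 20U remain.
Put 22U in rack 6; 20U remain.
Put 12U in rack 1; 2U remain.
Put 12U in rack 2; 2U remain.
Put 9U in rack 3; 7U remain.
Put 9U in rack 4; 10U remain.
Put 7U in rack 3; 0U remain.
Put 5U in rack 4; 5U remain.
Put 5U in rack 4; 0U remain.
Final racks: [28,12] [28,12] [26,9,7] [23,9,5,5] [22] [22].

6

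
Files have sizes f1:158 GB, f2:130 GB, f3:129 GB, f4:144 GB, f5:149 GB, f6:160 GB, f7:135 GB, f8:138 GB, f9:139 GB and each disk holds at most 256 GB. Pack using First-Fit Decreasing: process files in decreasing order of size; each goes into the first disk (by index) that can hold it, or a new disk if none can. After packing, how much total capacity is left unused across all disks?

1022

Sorted descending: 160, 158, 149, 144, 139, 138, 135, 130, 129.
disk 1: place 160 GB, 96 GB left
disk 2: place 158 GB, 98 GB left
disk 3: place 149 GB, 107 GB left
disk 4: place 144 GB, 112 GB left
disk 5: place 139 GB, 117 GB left
disk 6: place 138 GB, 118 GB left
disk 7: place 135 GB, 121 GB left
disk 8: place 130 GB, 126 GB left
disk 9: place 129 GB, 127 GB left
9 disks × 256 GB = 2304 GB; used 1282 GB; unused 1022 GB.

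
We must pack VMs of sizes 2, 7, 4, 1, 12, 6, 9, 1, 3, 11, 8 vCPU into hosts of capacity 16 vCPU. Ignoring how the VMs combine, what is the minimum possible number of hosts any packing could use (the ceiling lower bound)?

4

Total size = 2 + 7 + 4 + 1 + 12 + 6 + 9 + 1 + 3 + 11 + 8 = 64 vCPU.
⌈64 / 16⌉ = 4.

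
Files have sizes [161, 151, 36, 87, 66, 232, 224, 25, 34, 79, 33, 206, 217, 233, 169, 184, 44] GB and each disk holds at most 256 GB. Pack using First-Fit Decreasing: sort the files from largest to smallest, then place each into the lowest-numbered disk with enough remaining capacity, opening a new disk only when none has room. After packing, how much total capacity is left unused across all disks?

123

Sorted descending: 233, 232, 224, 217, 206, 184, 169, 161, 151, 87, 79, 66, 44, 36, 34, 33, 25.
Put 233 GB in disk 1; 23 GB remain.
Put 232 GB in disk 2; 24 GB remain.
Put 224 GB in disk 3; 32 GB remain.
Put 217 GB in disk 4; 39 GB remain.
Put 206 GB in disk 5; 50 GB remain.
Put 184 GB in disk 6; 72 GB remain.
Put 169 GB in disk 7; 87 GB remain.
Put 161 GB in disk 8; 95 GB remain.
Put 151 GB in disk 9; 105 GB remain.
Put 87 GB in disk 7; 0 GB remain.
Put 79 GB in disk 8; 16 GB remain.
Put 66 GB in disk 6; 6 GB remain.
Put 44 GB in disk 5; 6 GB remain.
Put 36 GB in disk 4; 3 GB remain.
Put 34 GB in disk 9; 71 GB remain.
Put 33 GB in disk 9; 38 GB remain.
Put 25 GB in disk 3; 7 GB remain.
9 disks × 256 GB = 2304 GB; used 2181 GB; unused 123 GB.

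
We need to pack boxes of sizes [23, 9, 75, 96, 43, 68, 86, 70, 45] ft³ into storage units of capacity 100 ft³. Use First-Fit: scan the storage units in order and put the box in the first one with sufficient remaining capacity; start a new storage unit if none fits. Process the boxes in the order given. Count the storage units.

storage unit 1: place 23 ft³, 77 ft³ left
storage unit 1: place 9 ft³, 68 ft³ left
storage unit 2: place 75 ft³, 25 ft³ left
storage unit 3: place 96 ft³, 4 ft³ left
storage unit 1: place 43 ft³, 25 ft³ left
storage unit 4: place 68 ft³, 32 ft³ left
storage unit 5: place 86 ft³, 14 ft³ left
storage unit 6: place 70 ft³, 30 ft³ left
storage unit 7: place 45 ft³, 55 ft³ left
Final storage units: [23,9,43] [75] [96] [68] [86] [70] [45].

7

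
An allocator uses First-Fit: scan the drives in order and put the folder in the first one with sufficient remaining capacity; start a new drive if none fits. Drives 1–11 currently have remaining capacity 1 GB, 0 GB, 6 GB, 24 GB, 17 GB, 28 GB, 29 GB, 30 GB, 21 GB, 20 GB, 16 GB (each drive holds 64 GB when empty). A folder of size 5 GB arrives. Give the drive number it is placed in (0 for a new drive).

3

Drives with room: drive 3 (6 GB), drive 4 (24 GB), drive 5 (17 GB), drive 6 (28 GB), drive 7 (29 GB), drive 8 (30 GB), drive 9 (21 GB), drive 10 (20 GB), drive 11 (16 GB).
The first with room is drive 3.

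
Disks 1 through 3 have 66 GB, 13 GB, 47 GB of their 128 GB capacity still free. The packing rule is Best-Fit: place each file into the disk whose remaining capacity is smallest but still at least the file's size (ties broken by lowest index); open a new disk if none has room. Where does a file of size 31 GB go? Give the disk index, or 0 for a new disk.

Disks with room: disk 1 (66 GB), disk 3 (47 GB).
Tightest fit is disk 3 with 47 GB free.

3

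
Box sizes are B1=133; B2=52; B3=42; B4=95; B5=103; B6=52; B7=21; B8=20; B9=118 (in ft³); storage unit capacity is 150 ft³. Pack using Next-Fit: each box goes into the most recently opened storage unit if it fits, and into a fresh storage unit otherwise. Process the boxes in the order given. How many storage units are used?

storage unit 1: place B1 (133 ft³), 17 ft³ left
storage unit 2: place B2 (52 ft³), 98 ft³ left
storage unit 2: place B3 (42 ft³), 56 ft³ left
storage unit 3: place B4 (95 ft³), 55 ft³ left
storage unit 4: place B5 (103 ft³), 47 ft³ left
storage unit 5: place B6 (52 ft³), 98 ft³ left
storage unit 5: place B7 (21 ft³), 77 ft³ left
storage unit 5: place B8 (20 ft³), 57 ft³ left
storage unit 6: place B9 (118 ft³), 32 ft³ left
Final storage units: [133] [52,42] [95] [103] [52,21,20] [118].

6 storage units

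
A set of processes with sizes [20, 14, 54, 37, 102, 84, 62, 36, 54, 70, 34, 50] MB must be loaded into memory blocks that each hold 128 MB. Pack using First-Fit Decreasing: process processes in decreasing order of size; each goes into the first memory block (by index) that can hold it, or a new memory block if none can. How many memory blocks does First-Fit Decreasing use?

Sorted descending: 102, 84, 70, 62, 54, 54, 50, 37, 36, 34, 20, 14.
102 MB → memory block 1 (remaining 26 MB)
84 MB → memory block 2 (remaining 44 MB)
70 MB → memory block 3 (remaining 58 MB)
62 MB → memory block 4 (remaining 66 MB)
54 MB → memory block 3 (remaining 4 MB)
54 MB → memory block 4 (remaining 12 MB)
50 MB → memory block 5 (remaining 78 MB)
37 MB → memory block 2 (remaining 7 MB)
36 MB → memory block 5 (remaining 42 MB)
34 MB → memory block 5 (remaining 8 MB)
20 MB → memory block 1 (remaining 6 MB)
14 MB → memory block 6 (remaining 114 MB)
Final memory blocks: [102,20] [84,37] [70,54] [62,54] [50,36,34] [14].

6 memory blocks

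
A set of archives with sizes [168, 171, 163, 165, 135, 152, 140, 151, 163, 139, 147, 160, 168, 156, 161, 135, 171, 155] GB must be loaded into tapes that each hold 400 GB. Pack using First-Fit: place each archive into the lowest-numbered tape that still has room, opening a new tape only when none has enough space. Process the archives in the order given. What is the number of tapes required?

9

tape 1: place 168 GB, 232 GB left
tape 1: place 171 GB, 61 GB left
tape 2: place 163 GB, 237 GB left
tape 2: place 165 GB, 72 GB left
tape 3: place 135 GB, 265 GB left
tape 3: place 152 GB, 113 GB left
tape 4: place 140 GB, 260 GB left
tape 4: place 151 GB, 109 GB left
tape 5: place 163 GB, 237 GB left
tape 5: place 139 GB, 98 GB left
tape 6: place 147 GB, 253 GB left
tape 6: place 160 GB, 93 GB left
tape 7: place 168 GB, 232 GB left
tape 7: place 156 GB, 76 GB left
tape 8: place 161 GB, 239 GB left
tape 8: place 135 GB, 104 GB left
tape 9: place 171 GB, 229 GB left
tape 9: place 155 GB, 74 GB left
Final tapes: [168,171] [163,165] [135,152] [140,151] [163,139] [147,160] [168,156] [161,135] [171,155].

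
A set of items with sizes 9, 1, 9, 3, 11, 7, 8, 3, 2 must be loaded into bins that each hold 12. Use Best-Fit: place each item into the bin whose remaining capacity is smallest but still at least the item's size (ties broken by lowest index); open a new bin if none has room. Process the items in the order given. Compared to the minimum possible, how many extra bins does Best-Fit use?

0

Best-Fit: [9,1,2] [9,3] [11] [7] [8,3] → 5 bins.
Total size 53; any packing needs at least ⌈53/12⌉ = 5 bins.
So 5 is already optimal.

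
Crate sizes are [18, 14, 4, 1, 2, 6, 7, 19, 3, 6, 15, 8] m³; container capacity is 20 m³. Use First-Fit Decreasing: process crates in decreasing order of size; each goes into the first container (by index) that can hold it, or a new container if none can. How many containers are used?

Sorted descending: 19, 18, 15, 14, 8, 7, 6, 6, 4, 3, 2, 1.
Put 19 m³ in container 1; 1 m³ remain.
Put 18 m³ in container 2; 2 m³ remain.
Put 15 m³ in container 3; 5 m³ remain.
Put 14 m³ in container 4; 6 m³ remain.
Put 8 m³ in container 5; 12 m³ remain.
Put 7 m³ in container 5; 5 m³ remain.
Put 6 m³ in container 4; 0 m³ remain.
Put 6 m³ in container 6; 14 m³ remain.
Put 4 m³ in container 3; 1 m³ remain.
Put 3 m³ in container 5; 2 m³ remain.
Put 2 m³ in container 2; 0 m³ remain.
Put 1 m³ in container 1; 0 m³ remain.

6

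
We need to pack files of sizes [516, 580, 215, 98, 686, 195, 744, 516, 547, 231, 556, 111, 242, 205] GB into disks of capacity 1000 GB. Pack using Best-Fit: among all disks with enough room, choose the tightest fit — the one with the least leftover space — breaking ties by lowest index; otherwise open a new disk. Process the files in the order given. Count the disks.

disk 1: place 516 GB, 484 GB left
disk 2: place 580 GB, 420 GB left
disk 2: place 215 GB, 205 GB left
disk 2: place 98 GB, 107 GB left
disk 3: place 686 GB, 314 GB left
disk 3: place 195 GB, 119 GB left
disk 4: place 744 GB, 256 GB left
disk 5: place 516 GB, 484 GB left
disk 6: place 547 GB, 453 GB left
disk 4: place 231 GB, 25 GB left
disk 7: place 556 GB, 444 GB left
disk 3: place 111 GB, 8 GB left
disk 7: place 242 GB, 202 GB left
disk 6: place 205 GB, 248 GB left

7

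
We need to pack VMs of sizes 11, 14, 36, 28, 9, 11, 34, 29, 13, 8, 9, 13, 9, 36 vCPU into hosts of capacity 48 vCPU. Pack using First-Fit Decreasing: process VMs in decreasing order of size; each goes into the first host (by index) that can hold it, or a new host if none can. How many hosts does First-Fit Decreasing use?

6

Sorted descending: 36, 36, 34, 29, 28, 14, 13, 13, 11, 11, 9, 9, 9, 8.
host 1: place 36 vCPU, 12 vCPU left
host 2: place 36 vCPU, 12 vCPU left
host 3: place 34 vCPU, 14 vCPU left
host 4: place 29 vCPU, 19 vCPU left
host 5: place 28 vCPU, 20 vCPU left
host 3: place 14 vCPU, 0 vCPU left
host 4: place 13 vCPU, 6 vCPU left
host 5: place 13 vCPU, 7 vCPU left
host 1: place 11 vCPU, 1 vCPU left
host 2: place 11 vCPU, 1 vCPU left
host 6: place 9 vCPU, 39 vCPU left
host 6: place 9 vCPU, 30 vCPU left
host 6: place 9 vCPU, 21 vCPU left
host 6: place 8 vCPU, 13 vCPU left
Final hosts: [36,11] [36,11] [34,14] [29,13] [28,13] [9,9,9,8].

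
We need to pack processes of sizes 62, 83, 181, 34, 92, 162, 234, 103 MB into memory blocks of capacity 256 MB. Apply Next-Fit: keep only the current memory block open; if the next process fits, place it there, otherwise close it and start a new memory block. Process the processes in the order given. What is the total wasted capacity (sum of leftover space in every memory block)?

329

62 MB → memory block 1 (remaining 194 MB)
83 MB → memory block 1 (remaining 111 MB)
181 MB → memory block 2 (remaining 75 MB)
34 MB → memory block 2 (remaining 41 MB)
92 MB → memory block 3 (remaining 164 MB)
162 MB → memory block 3 (remaining 2 MB)
234 MB → memory block 4 (remaining 22 MB)
103 MB → memory block 5 (remaining 153 MB)
5 memory blocks × 256 MB = 1280 MB; used 951 MB; unused 329 MB.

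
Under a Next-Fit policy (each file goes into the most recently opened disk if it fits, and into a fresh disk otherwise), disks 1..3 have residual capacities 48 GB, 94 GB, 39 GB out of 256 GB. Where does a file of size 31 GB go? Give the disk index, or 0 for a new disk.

3

Next-Fit only looks at disk 3, which has 39 GB free.
31 GB fits there.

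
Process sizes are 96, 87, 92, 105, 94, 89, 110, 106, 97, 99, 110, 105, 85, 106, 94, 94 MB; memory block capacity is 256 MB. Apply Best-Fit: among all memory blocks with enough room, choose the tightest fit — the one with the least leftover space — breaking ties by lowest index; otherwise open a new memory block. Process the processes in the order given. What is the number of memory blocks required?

memory block 1: place 96 MB, 160 MB left
memory block 1: place 87 MB, 73 MB left
memory block 2: place 92 MB, 164 MB left
memory block 2: place 105 MB, 59 MB left
memory block 3: place 94 MB, 162 MB left
memory block 3: place 89 MB, 73 MB left
memory block 4: place 110 MB, 146 MB left
memory block 4: place 106 MB, 40 MB left
memory block 5: place 97 MB, 159 MB left
memory block 5: place 99 MB, 60 MB left
memory block 6: place 110 MB, 146 MB left
memory block 6: place 105 MB, 41 MB left
memory block 7: place 85 MB, 171 MB left
memory block 7: place 106 MB, 65 MB left
memory block 8: place 94 MB, 162 MB left
memory block 8: place 94 MB, 68 MB left

8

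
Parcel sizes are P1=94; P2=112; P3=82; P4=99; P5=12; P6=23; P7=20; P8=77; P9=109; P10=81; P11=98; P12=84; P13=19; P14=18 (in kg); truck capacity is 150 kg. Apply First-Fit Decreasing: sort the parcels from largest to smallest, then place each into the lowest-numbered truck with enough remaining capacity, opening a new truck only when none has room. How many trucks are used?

9

Sorted descending: 112, 109, 99, 98, 94, 84, 82, 81, 77, 23, 20, 19, 18, 12.
112 kg → truck 1 (remaining 38 kg)
109 kg → truck 2 (remaining 41 kg)
99 kg → truck 3 (remaining 51 kg)
98 kg → truck 4 (remaining 52 kg)
94 kg → truck 5 (remaining 56 kg)
84 kg → truck 6 (remaining 66 kg)
82 kg → truck 7 (remaining 68 kg)
81 kg → truck 8 (remaining 69 kg)
77 kg → truck 9 (remaining 73 kg)
23 kg → truck 1 (remaining 15 kg)
20 kg → truck 2 (remaining 21 kg)
19 kg → truck 2 (remaining 2 kg)
18 kg → truck 3 (remaining 33 kg)
12 kg → truck 1 (remaining 3 kg)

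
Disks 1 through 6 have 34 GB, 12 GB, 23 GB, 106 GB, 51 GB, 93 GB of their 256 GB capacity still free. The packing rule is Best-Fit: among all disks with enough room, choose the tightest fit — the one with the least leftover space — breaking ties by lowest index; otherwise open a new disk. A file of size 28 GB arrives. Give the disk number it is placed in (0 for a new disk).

1

Disks with room: disk 1 (34 GB), disk 4 (106 GB), disk 5 (51 GB), disk 6 (93 GB).
Tightest fit is disk 1 with 34 GB free.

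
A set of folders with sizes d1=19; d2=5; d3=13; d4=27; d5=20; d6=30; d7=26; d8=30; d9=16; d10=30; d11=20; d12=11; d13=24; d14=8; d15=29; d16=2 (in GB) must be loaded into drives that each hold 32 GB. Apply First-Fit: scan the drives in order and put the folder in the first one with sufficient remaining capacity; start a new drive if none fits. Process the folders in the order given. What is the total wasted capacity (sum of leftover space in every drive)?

42

drive 1: place d1 (19 GB), 13 GB left
drive 1: place d2 (5 GB), 8 GB left
drive 2: place d3 (13 GB), 19 GB left
drive 3: place d4 (27 GB), 5 GB left
drive 4: place d5 (20 GB), 12 GB left
drive 5: place d6 (30 GB), 2 GB left
drive 6: place d7 (26 GB), 6 GB left
drive 7: place d8 (30 GB), 2 GB left
drive 2: place d9 (16 GB), 3 GB left
drive 8: place d10 (30 GB), 2 GB left
drive 9: place d11 (20 GB), 12 GB left
drive 4: place d12 (11 GB), 1 GB left
drive 10: place d13 (24 GB), 8 GB left
drive 1: place d14 (8 GB), 0 GB left
drive 11: place d15 (29 GB), 3 GB left
drive 2: place d16 (2 GB), 1 GB left
11 drives × 32 GB = 352 GB; used 310 GB; unused 42 GB.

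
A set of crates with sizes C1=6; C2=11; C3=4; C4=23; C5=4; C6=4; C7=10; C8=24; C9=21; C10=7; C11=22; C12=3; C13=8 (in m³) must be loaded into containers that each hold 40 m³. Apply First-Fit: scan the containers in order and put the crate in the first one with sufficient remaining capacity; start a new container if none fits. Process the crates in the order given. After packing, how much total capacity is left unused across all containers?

53

container 1: place C1 (6 m³), 34 m³ left
container 1: place C2 (11 m³), 23 m³ left
container 1: place C3 (4 m³), 19 m³ left
container 2: place C4 (23 m³), 17 m³ left
container 1: place C5 (4 m³), 15 m³ left
container 1: place C6 (4 m³), 11 m³ left
container 1: place C7 (10 m³), 1 m³ left
container 3: place C8 (24 m³), 16 m³ left
container 4: place C9 (21 m³), 19 m³ left
container 2: place C10 (7 m³), 10 m³ left
container 5: place C11 (22 m³), 18 m³ left
container 2: place C12 (3 m³), 7 m³ left
container 3: place C13 (8 m³), 8 m³ left
5 containers × 40 m³ = 200 m³; used 147 m³; unused 53 m³.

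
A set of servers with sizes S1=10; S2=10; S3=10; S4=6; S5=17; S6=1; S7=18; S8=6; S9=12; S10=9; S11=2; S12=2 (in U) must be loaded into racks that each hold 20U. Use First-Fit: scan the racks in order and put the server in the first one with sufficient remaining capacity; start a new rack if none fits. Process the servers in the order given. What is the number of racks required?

6 racks

S1 (10U) → rack 1 (remaining 10U)
S2 (10U) → rack 1 (remaining 0U)
S3 (10U) → rack 2 (remaining 10U)
S4 (6U) → rack 2 (remaining 4U)
S5 (17U) → rack 3 (remaining 3U)
S6 (1U) → rack 2 (remaining 3U)
S7 (18U) → rack 4 (remaining 2U)
S8 (6U) → rack 5 (remaining 14U)
S9 (12U) → rack 5 (remaining 2U)
S10 (9U) → rack 6 (remaining 11U)
S11 (2U) → rack 2 (remaining 1U)
S12 (2U) → rack 3 (remaining 1U)
Final racks: [10,10] [10,6,1,2] [17,2] [18] [6,12] [9].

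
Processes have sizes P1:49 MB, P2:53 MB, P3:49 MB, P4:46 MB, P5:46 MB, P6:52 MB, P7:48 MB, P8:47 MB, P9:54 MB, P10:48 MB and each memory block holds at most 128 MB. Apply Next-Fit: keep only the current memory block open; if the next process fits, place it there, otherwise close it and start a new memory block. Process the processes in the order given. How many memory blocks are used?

5

P1 (49 MB) → memory block 1 (remaining 79 MB)
P2 (53 MB) → memory block 1 (remaining 26 MB)
P3 (49 MB) → memory block 2 (remaining 79 MB)
P4 (46 MB) → memory block 2 (remaining 33 MB)
P5 (46 MB) → memory block 3 (remaining 82 MB)
P6 (52 MB) → memory block 3 (remaining 30 MB)
P7 (48 MB) → memory block 4 (remaining 80 MB)
P8 (47 MB) → memory block 4 (remaining 33 MB)
P9 (54 MB) → memory block 5 (remaining 74 MB)
P10 (48 MB) → memory block 5 (remaining 26 MB)
Final memory blocks: [49,53] [49,46] [46,52] [48,47] [54,48].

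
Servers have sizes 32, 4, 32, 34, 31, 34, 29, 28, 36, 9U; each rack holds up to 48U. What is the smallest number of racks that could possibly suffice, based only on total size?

Total size = 32 + 4 + 32 + 34 + 31 + 34 + 29 + 28 + 36 + 9 = 269U.
⌈269 / 48⌉ = 6.

6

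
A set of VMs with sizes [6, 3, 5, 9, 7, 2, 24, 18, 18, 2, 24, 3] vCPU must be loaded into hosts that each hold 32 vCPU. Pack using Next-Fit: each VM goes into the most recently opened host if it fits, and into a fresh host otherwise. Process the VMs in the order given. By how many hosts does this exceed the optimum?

1

Next-Fit: [6,3,5,9,7,2] [24] [18] [18,2] [24,3] → 5 hosts.
Total size 121 vCPU; any packing needs at least ⌈121/32⌉ = 4 hosts.
An optimal packing achieves that bound: [24,7] [24,6,2] [18,9,5] [18,3,3,2] → 4 hosts.
Excess: 5 − 4 = 1.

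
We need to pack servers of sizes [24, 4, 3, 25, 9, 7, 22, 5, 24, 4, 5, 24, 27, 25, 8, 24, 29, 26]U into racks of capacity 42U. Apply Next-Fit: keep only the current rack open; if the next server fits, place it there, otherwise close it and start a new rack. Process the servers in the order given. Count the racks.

10 racks

rack 1: place 24U, 18U left
rack 1: place 4U, 14U left
rack 1: place 3U, 11U left
rack 2: place 25U, 17U left
rack 2: place 9U, 8U left
rack 2: place 7U, 1U left
rack 3: place 22U, 20U left
rack 3: place 5U, 15U left
rack 4: place 24U, 18U left
rack 4: place 4U, 14U left
rack 4: place 5U, 9U left
rack 5: place 24U, 18U left
rack 6: place 27U, 15U left
rack 7: place 25U, 17U left
rack 7: place 8U, 9U left
rack 8: place 24U, 18U left
rack 9: place 29U, 13U left
rack 10: place 26U, 16U left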